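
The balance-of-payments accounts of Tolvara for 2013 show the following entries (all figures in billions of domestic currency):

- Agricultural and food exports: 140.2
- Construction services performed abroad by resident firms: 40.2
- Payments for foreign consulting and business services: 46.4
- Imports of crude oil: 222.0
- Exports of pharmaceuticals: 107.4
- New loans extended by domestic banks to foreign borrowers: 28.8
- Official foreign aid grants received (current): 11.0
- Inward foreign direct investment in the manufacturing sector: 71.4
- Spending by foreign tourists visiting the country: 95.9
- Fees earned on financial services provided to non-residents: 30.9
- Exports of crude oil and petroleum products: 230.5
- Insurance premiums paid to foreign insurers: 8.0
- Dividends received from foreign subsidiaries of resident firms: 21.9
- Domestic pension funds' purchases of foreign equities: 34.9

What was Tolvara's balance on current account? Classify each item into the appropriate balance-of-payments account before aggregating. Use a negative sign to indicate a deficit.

Goods: 140.2 + 230.5 + 107.4 - 222.0 = 256.1
Services: 30.9 + 40.2 - 46.4 + 95.9 - 8.0 = 112.6
Primary income: 21.9
Secondary income: 11.0
Current account = 256.1 + 112.6 + 21.9 + 11.0 = 401.6
(Excluded from the current account — financial account: new loans extended by domestic banks to foreign borrowers 28.8, inward foreign direct investment in the manufacturing sector 71.4, domestic pension funds' purchases of foreign equities 34.9.)

401.6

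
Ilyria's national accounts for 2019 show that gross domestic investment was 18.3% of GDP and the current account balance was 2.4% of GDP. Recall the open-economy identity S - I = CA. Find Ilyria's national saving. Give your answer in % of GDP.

S - I = CA (net lending to the rest of the world).
S = I + CA = 18.3 + 2.4 = 20.7

20.7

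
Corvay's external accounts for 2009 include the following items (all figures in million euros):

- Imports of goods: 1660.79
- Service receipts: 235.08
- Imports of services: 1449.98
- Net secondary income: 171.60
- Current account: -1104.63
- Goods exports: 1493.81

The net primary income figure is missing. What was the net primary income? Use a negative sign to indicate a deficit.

105.65

Current account = goods balance + services balance + net primary income + net secondary income
Sum of the known components = -1210.28
Net primary income = CA - (known components) = -1104.63 - (-1210.28) = 105.65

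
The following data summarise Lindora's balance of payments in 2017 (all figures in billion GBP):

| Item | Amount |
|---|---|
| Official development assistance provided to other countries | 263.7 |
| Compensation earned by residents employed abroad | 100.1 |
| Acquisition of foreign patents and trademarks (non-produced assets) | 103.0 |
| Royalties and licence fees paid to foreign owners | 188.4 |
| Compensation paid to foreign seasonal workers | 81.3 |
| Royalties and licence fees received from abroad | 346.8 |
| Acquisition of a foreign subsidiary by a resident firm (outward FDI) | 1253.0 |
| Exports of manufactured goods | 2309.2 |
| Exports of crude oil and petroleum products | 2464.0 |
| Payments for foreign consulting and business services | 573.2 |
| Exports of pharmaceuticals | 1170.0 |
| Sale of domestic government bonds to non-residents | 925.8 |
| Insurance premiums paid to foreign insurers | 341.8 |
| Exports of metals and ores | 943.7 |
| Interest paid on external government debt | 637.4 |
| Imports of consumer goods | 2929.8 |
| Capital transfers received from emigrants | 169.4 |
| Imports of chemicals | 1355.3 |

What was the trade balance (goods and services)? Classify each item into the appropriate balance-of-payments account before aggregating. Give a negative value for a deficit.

1845.2

Goods: 1170.0 + 2309.2 + 943.7 - 2929.8 + 2464.0 - 1355.3 = 2601.8
Services: -573.2 - 188.4 - 341.8 + 346.8 = -756.6
Trade balance = 2601.8 + (-756.6) = 1845.2
(Excluded from the trade balance — secondary income: official development assistance provided to other countries 263.7; primary income: compensation earned by residents employed abroad 100.1, compensation paid to foreign seasonal workers 81.3, interest paid on external government debt 637.4; capital account: acquisition of foreign patents and trademarks (non-produced assets) 103.0, capital transfers received from emigrants 169.4; financial account: acquisition of a foreign subsidiary by a resident firm (outward FDI) 1253.0, sale of domestic government bonds to non-residents 925.8.)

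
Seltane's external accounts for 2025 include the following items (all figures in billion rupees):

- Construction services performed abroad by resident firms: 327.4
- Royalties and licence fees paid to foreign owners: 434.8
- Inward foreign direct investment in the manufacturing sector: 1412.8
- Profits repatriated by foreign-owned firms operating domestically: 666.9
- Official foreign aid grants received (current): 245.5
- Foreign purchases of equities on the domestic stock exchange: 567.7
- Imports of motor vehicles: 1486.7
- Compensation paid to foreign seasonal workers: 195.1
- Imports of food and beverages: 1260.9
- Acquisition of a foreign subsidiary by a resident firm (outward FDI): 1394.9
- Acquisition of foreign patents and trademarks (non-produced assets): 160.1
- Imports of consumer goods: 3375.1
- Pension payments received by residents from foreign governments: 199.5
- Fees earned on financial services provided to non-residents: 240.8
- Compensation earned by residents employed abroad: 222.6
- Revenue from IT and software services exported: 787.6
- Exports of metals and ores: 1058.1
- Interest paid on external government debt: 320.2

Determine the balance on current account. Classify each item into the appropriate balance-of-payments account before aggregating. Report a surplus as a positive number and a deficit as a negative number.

Goods: -3375.1 - 1260.9 - 1486.7 + 1058.1 = -5064.6
Services: -434.8 + 327.4 + 787.6 + 240.8 = 921.0
Primary income: 222.6 - 666.9 - 195.1 - 320.2 = -959.6
Secondary income: 245.5 + 199.5 = 445.0
Current account = (-5064.6) + 921.0 + (-959.6) + 445.0 = -4658.2
(Excluded from the current account — financial account: inward foreign direct investment in the manufacturing sector 1412.8, foreign purchases of equities on the domestic stock exchange 567.7, acquisition of a foreign subsidiary by a resident firm (outward FDI) 1394.9; capital account: acquisition of foreign patents and trademarks (non-produced assets) 160.1.)

-4658.2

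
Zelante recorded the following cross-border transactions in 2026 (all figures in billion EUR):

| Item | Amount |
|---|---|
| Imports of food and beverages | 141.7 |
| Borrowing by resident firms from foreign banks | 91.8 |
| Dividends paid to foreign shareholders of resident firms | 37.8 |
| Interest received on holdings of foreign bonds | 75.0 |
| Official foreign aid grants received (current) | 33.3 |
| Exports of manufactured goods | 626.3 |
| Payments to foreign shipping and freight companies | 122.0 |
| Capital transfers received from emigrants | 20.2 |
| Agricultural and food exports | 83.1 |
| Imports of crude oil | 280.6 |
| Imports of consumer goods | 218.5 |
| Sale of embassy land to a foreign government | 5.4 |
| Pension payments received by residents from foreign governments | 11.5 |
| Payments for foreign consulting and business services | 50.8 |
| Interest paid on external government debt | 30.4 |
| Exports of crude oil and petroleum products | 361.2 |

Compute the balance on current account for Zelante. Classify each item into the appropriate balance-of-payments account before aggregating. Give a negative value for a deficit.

Goods: 361.2 - 218.5 - 280.6 + 626.3 - 141.7 + 83.1 = 429.8
Services: -122.0 - 50.8 = -172.8
Primary income: 75.0 - 30.4 - 37.8 = 6.8
Secondary income: 11.5 + 33.3 = 44.8
Current account = 429.8 + (-172.8) + 6.8 + 44.8 = 308.6
(Excluded from the current account — financial account: borrowing by resident firms from foreign banks 91.8; capital account: capital transfers received from emigrants 20.2, sale of embassy land to a foreign government 5.4.)

308.6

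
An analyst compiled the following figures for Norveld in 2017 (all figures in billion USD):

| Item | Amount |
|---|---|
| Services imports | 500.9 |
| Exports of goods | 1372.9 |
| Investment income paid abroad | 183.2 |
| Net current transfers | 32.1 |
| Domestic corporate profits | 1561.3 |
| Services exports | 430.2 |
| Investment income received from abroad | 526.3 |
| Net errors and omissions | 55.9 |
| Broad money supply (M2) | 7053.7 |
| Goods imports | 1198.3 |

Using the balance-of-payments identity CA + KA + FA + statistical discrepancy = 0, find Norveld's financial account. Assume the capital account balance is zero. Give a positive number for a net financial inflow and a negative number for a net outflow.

Goods balance = 1372.9 - 1198.3 = 174.6
Services balance = 430.2 - 500.9 = -70.7
Trade balance (goods + services) = 174.6 + (-70.7) = 103.9
Net primary income = 526.3 - 183.2 = 343.1
Net secondary income = 32.1
Current account = 103.9 + 343.1 + 32.1 = 479.1
Financial account = -(479.1 + 55.9) = -535.0

-535.0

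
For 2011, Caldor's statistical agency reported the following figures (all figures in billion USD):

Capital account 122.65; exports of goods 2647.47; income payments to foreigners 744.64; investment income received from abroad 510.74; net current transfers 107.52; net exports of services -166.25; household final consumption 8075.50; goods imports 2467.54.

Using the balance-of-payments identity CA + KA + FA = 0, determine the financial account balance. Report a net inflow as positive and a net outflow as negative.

-9.95

Goods balance = 2647.47 - 2467.54 = 179.93
Services balance = -166.25
Trade balance (goods + services) = 179.93 + (-166.25) = 13.68
Net primary income = 510.74 - 744.64 = -233.90
Net secondary income = 107.52
Current account = 13.68 + (-233.90) + 107.52 = -112.70
Financial account = -(-112.70 + 122.65) = -9.95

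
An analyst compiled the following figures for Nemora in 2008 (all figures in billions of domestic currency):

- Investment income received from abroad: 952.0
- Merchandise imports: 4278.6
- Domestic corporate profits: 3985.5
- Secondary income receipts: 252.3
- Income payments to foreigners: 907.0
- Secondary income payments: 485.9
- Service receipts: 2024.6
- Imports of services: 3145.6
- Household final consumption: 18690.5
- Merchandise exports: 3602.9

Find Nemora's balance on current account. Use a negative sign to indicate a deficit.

-1985.3

Goods balance = 3602.9 - 4278.6 = -675.7
Services balance = 2024.6 - 3145.6 = -1121.0
Trade balance (goods + services) = -675.7 + (-1121.0) = -1796.7
Net primary income = 952.0 - 907.0 = 45.0
Net secondary income = 252.3 - 485.9 = -233.6
Current account = -1796.7 + 45.0 + (-233.6) = -1985.3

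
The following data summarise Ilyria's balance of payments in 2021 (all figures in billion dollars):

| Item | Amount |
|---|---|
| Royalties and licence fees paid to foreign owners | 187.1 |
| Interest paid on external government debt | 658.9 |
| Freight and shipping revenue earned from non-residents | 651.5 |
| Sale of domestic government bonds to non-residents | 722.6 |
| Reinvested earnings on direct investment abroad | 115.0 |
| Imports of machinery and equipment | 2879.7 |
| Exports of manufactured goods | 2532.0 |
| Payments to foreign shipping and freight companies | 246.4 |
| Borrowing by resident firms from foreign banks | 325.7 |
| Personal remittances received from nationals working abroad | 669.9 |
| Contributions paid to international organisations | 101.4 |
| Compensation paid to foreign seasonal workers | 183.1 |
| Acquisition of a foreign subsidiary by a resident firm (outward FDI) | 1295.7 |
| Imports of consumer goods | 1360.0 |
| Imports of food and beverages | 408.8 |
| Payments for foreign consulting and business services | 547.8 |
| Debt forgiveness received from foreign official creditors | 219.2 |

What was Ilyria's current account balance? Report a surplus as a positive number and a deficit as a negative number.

-2604.8

Goods: -1360.0 - 408.8 + 2532.0 - 2879.7 = -2116.5
Services: -547.8 - 187.1 + 651.5 - 246.4 = -329.8
Primary income: -658.9 + 115.0 - 183.1 = -727.0
Secondary income: 669.9 - 101.4 = 568.5
Current account = (-2116.5) + (-329.8) + (-727.0) + 568.5 = -2604.8
(Excluded from the current account — financial account: sale of domestic government bonds to non-residents 722.6, borrowing by resident firms from foreign banks 325.7, acquisition of a foreign subsidiary by a resident firm (outward FDI) 1295.7; capital account: debt forgiveness received from foreign official creditors 219.2.)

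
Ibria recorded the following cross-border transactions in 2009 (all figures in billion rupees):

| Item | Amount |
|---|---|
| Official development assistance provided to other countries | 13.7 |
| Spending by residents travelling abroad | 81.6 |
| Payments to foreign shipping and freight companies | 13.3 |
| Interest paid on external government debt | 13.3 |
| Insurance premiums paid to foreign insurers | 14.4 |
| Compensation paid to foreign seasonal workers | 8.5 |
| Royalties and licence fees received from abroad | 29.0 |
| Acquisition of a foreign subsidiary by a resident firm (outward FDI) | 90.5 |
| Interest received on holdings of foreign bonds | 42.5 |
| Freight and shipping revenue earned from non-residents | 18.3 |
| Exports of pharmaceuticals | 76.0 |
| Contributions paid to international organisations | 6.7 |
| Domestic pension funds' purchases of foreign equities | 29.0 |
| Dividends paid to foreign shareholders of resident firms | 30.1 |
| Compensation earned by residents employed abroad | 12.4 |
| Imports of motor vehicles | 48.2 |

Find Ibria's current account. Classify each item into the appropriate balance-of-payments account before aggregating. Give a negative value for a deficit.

-51.6

Goods: -48.2 + 76.0 = 27.8
Services: -81.6 - 14.4 + 18.3 - 13.3 + 29.0 = -62.0
Primary income: -30.1 - 13.3 - 8.5 + 12.4 + 42.5 = 3.0
Secondary income: -6.7 - 13.7 = -20.4
Current account = 27.8 + (-62.0) + 3.0 + (-20.4) = -51.6
(Excluded from the current account — financial account: acquisition of a foreign subsidiary by a resident firm (outward FDI) 90.5, domestic pension funds' purchases of foreign equities 29.0.)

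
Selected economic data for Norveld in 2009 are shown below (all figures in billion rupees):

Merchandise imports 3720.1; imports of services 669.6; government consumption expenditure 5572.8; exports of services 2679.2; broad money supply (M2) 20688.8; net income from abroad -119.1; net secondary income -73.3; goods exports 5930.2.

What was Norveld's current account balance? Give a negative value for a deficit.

Goods balance = 5930.2 - 3720.1 = 2210.1
Services balance = 2679.2 - 669.6 = 2009.6
Trade balance (goods + services) = 2210.1 + 2009.6 = 4219.7
Net primary income = -119.1
Net secondary income = -73.3
Current account = 4219.7 + (-119.1) + (-73.3) = 4027.3

4027.3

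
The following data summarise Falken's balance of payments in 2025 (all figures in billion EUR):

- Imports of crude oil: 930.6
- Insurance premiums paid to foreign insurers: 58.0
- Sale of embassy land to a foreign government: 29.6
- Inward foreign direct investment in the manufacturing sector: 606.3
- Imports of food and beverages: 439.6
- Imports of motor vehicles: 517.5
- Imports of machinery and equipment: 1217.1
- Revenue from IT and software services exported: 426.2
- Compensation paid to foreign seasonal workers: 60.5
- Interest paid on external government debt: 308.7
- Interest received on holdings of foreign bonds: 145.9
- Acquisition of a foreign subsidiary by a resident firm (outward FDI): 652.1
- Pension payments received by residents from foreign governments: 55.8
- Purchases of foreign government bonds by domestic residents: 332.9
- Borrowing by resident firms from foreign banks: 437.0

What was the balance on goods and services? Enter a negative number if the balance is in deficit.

Goods: -1217.1 - 930.6 - 439.6 - 517.5 = -3104.8
Services: 426.2 - 58.0 = 368.2
Trade balance = -3104.8 + 368.2 = -2736.6
(Excluded from the trade balance — capital account: sale of embassy land to a foreign government 29.6; financial account: inward foreign direct investment in the manufacturing sector 606.3, acquisition of a foreign subsidiary by a resident firm (outward FDI) 652.1, purchases of foreign government bonds by domestic residents 332.9, borrowing by resident firms from foreign banks 437.0; primary income: compensation paid to foreign seasonal workers 60.5, interest paid on external government debt 308.7, interest received on holdings of foreign bonds 145.9; secondary income: pension payments received by residents from foreign governments 55.8.)

-2736.6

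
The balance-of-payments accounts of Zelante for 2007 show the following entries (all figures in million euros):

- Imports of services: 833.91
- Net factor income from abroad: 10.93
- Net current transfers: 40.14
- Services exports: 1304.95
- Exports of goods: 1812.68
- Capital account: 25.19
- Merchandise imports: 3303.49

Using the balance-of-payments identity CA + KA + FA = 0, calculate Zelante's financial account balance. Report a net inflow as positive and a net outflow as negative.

Goods balance = 1812.68 - 3303.49 = -1490.81
Services balance = 1304.95 - 833.91 = 471.04
Trade balance (goods + services) = -1490.81 + 471.04 = -1019.77
Net primary income = 10.93
Net secondary income = 40.14
Current account = -1019.77 + 10.93 + 40.14 = -968.70
Financial account = -(-968.70 + 25.19) = 943.51

943.51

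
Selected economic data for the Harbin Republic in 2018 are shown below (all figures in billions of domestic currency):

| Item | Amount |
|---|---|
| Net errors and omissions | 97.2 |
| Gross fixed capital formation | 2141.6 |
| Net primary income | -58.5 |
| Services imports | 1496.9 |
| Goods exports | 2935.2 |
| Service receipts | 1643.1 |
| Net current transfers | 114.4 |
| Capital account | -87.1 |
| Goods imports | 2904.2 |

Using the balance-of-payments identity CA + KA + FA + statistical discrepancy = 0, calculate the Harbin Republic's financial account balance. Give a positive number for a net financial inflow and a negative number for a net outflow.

Goods balance = 2935.2 - 2904.2 = 31.0
Services balance = 1643.1 - 1496.9 = 146.2
Trade balance (goods + services) = 31.0 + 146.2 = 177.2
Net primary income = -58.5
Net secondary income = 114.4
Current account = 177.2 + (-58.5) + 114.4 = 233.1
Financial account = -(233.1 + (-87.1) + 97.2) = -243.2

-243.2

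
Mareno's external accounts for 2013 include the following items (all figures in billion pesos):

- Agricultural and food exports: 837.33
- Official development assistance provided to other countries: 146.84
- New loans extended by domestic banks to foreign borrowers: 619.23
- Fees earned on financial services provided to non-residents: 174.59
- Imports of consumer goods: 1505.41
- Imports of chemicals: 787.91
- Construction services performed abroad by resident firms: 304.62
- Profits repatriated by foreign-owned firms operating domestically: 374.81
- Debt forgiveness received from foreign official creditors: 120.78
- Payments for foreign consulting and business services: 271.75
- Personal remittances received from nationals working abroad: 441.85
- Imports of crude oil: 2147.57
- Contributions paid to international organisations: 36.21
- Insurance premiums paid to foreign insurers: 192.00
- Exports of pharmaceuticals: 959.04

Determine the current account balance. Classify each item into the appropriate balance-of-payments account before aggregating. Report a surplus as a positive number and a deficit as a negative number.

-2745.07

Goods: 959.04 + 837.33 - 1505.41 - 2147.57 - 787.91 = -2644.52
Services: 174.59 - 192.00 + 304.62 - 271.75 = 15.46
Primary income: -374.81
Secondary income: 441.85 - 36.21 - 146.84 = 258.80
Current account = (-2644.52) + 15.46 + (-374.81) + 258.80 = -2745.07
(Excluded from the current account — financial account: new loans extended by domestic banks to foreign borrowers 619.23; capital account: debt forgiveness received from foreign official creditors 120.78.)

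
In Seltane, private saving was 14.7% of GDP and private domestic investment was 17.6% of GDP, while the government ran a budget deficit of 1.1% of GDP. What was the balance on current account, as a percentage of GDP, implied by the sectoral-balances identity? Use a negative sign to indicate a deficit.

By the sectoral-balances identity, CA = (S_private - I) + (T - G).
Private balance = 14.7 - 17.6 = -2.9
Government balance (T - G) = -1.1
CA = -2.9 + (-1.1) = -4.0

-4.0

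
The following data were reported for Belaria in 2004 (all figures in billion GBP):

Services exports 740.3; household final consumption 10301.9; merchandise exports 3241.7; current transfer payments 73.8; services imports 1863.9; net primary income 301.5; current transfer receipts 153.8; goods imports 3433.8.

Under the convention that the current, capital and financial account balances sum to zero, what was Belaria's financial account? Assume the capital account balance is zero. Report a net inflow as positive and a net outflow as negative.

Goods balance = 3241.7 - 3433.8 = -192.1
Services balance = 740.3 - 1863.9 = -1123.6
Trade balance (goods + services) = -192.1 + (-1123.6) = -1315.7
Net primary income = 301.5
Net secondary income = 153.8 - 73.8 = 80.0
Current account = -1315.7 + 301.5 + 80.0 = -934.2
Financial account = -(-934.2) = 934.2

934.2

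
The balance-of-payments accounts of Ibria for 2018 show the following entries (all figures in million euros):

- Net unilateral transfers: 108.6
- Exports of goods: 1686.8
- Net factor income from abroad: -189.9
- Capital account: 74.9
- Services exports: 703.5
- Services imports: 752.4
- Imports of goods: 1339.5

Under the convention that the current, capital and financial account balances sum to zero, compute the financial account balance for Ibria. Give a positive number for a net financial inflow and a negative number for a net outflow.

-292.0

Goods balance = 1686.8 - 1339.5 = 347.3
Services balance = 703.5 - 752.4 = -48.9
Trade balance (goods + services) = 347.3 + (-48.9) = 298.4
Net primary income = -189.9
Net secondary income = 108.6
Current account = 298.4 + (-189.9) + 108.6 = 217.1
Financial account = -(217.1 + 74.9) = -292.0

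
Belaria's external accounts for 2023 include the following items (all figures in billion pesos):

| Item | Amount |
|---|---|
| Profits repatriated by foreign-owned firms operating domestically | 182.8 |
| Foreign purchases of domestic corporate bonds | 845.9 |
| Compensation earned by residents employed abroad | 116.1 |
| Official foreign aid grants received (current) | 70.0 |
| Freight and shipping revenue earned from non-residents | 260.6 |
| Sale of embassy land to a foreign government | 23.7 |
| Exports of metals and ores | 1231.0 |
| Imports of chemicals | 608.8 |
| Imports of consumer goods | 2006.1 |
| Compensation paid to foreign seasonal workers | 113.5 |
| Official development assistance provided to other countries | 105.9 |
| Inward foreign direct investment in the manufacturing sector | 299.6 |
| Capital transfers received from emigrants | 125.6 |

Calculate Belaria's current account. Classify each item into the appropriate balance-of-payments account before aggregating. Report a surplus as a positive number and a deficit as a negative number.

Goods: -2006.1 - 608.8 + 1231.0 = -1383.9
Services: 260.6
Primary income: -182.8 + 116.1 - 113.5 = -180.2
Secondary income: 70.0 - 105.9 = -35.9
Current account = (-1383.9) + 260.6 + (-180.2) + (-35.9) = -1339.4
(Excluded from the current account — financial account: foreign purchases of domestic corporate bonds 845.9, inward foreign direct investment in the manufacturing sector 299.6; capital account: sale of embassy land to a foreign government 23.7, capital transfers received from emigrants 125.6.)

-1339.4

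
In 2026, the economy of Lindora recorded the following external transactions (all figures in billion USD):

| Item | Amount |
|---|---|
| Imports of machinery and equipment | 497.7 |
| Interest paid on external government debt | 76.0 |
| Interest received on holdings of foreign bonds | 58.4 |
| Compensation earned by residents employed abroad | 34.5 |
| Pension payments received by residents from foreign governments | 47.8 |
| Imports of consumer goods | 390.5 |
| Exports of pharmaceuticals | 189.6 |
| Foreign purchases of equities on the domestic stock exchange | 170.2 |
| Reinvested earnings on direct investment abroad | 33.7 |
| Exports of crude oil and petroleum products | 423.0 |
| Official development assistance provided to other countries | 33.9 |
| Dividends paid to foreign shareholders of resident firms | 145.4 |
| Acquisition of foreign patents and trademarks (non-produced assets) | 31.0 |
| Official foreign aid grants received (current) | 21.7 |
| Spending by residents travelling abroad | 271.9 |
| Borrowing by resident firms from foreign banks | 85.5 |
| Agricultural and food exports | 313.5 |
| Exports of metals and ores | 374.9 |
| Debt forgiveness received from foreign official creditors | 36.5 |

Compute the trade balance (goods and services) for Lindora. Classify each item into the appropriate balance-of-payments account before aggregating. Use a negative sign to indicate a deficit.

Goods: -390.5 + 313.5 - 497.7 + 374.9 + 189.6 + 423.0 = 412.8
Services: -271.9
Trade balance = 412.8 + (-271.9) = 140.9
(Excluded from the trade balance — primary income: interest paid on external government debt 76.0, interest received on holdings of foreign bonds 58.4, compensation earned by residents employed abroad 34.5, reinvested earnings on direct investment abroad 33.7, dividends paid to foreign shareholders of resident firms 145.4; secondary income: pension payments received by residents from foreign governments 47.8, official development assistance provided to other countries 33.9, official foreign aid grants received (current) 21.7; financial account: foreign purchases of equities on the domestic stock exchange 170.2, borrowing by resident firms from foreign banks 85.5; capital account: acquisition of foreign patents and trademarks (non-produced assets) 31.0, debt forgiveness received from foreign official creditors 36.5.)

140.9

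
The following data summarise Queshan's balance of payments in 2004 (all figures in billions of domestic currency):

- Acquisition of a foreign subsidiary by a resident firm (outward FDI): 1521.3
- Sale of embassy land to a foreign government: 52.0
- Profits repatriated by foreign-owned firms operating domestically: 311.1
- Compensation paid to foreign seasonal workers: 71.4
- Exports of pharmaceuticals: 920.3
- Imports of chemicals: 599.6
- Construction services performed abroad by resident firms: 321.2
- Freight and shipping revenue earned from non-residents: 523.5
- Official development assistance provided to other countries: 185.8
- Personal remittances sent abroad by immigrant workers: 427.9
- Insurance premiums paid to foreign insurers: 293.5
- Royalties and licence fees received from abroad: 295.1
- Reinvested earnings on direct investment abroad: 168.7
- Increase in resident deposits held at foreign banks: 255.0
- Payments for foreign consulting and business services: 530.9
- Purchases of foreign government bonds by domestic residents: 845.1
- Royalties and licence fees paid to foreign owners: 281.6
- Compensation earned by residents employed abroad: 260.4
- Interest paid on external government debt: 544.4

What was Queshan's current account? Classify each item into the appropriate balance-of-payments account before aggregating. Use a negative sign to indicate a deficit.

Goods: -599.6 + 920.3 = 320.7
Services: 321.2 - 281.6 + 523.5 + 295.1 - 293.5 - 530.9 = 33.8
Primary income: -71.4 + 260.4 - 311.1 - 544.4 + 168.7 = -497.8
Secondary income: -427.9 - 185.8 = -613.7
Current account = 320.7 + 33.8 + (-497.8) + (-613.7) = -757.0
(Excluded from the current account — financial account: acquisition of a foreign subsidiary by a resident firm (outward FDI) 1521.3, increase in resident deposits held at foreign banks 255.0, purchases of foreign government bonds by domestic residents 845.1; capital account: sale of embassy land to a foreign government 52.0.)

-757.0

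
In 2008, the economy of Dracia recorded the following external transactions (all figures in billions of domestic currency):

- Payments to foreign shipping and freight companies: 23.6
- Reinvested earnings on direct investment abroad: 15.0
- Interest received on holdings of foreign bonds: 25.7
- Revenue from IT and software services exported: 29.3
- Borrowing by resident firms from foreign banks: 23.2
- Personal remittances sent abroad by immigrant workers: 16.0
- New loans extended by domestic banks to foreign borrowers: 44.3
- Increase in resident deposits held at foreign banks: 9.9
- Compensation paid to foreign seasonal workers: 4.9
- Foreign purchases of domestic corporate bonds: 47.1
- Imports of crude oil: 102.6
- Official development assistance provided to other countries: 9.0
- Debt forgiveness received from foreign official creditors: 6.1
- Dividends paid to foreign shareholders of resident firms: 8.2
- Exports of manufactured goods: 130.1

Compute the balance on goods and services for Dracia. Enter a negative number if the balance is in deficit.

33.2

Goods: -102.6 + 130.1 = 27.5
Services: -23.6 + 29.3 = 5.7
Trade balance = 27.5 + 5.7 = 33.2
(Excluded from the trade balance — primary income: reinvested earnings on direct investment abroad 15.0, interest received on holdings of foreign bonds 25.7, compensation paid to foreign seasonal workers 4.9, dividends paid to foreign shareholders of resident firms 8.2; financial account: borrowing by resident firms from foreign banks 23.2, new loans extended by domestic banks to foreign borrowers 44.3, increase in resident deposits held at foreign banks 9.9, foreign purchases of domestic corporate bonds 47.1; secondary income: personal remittances sent abroad by immigrant workers 16.0, official development assistance provided to other countries 9.0; capital account: debt forgiveness received from foreign official creditors 6.1.)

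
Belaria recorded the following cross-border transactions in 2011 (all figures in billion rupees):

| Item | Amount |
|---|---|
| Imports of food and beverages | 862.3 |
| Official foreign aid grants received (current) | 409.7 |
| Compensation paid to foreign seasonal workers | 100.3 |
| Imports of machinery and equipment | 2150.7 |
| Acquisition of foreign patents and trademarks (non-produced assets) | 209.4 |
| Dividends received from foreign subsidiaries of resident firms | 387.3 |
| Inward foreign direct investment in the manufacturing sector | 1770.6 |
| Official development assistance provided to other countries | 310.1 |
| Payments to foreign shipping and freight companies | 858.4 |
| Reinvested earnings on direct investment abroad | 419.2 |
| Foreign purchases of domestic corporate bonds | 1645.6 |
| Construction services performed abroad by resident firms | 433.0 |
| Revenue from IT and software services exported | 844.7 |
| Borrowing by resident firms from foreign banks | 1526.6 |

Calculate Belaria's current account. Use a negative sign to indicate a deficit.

-1787.9

Goods: -2150.7 - 862.3 = -3013.0
Services: 433.0 + 844.7 - 858.4 = 419.3
Primary income: 419.2 + 387.3 - 100.3 = 706.2
Secondary income: -310.1 + 409.7 = 99.6
Current account = (-3013.0) + 419.3 + 706.2 + 99.6 = -1787.9
(Excluded from the current account — capital account: acquisition of foreign patents and trademarks (non-produced assets) 209.4; financial account: inward foreign direct investment in the manufacturing sector 1770.6, foreign purchases of domestic corporate bonds 1645.6, borrowing by resident firms from foreign banks 1526.6.)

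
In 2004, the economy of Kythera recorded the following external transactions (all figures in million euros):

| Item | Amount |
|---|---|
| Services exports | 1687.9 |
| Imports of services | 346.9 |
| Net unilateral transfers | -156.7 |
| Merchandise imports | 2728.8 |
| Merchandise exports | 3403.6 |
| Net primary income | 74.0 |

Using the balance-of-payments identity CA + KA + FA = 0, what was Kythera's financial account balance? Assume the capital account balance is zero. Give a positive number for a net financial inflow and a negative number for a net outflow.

Goods balance = 3403.6 - 2728.8 = 674.8
Services balance = 1687.9 - 346.9 = 1341.0
Trade balance (goods + services) = 674.8 + 1341.0 = 2015.8
Net primary income = 74.0
Net secondary income = -156.7
Current account = 2015.8 + 74.0 + (-156.7) = 1933.1
Financial account = -(1933.1) = -1933.1

-1933.1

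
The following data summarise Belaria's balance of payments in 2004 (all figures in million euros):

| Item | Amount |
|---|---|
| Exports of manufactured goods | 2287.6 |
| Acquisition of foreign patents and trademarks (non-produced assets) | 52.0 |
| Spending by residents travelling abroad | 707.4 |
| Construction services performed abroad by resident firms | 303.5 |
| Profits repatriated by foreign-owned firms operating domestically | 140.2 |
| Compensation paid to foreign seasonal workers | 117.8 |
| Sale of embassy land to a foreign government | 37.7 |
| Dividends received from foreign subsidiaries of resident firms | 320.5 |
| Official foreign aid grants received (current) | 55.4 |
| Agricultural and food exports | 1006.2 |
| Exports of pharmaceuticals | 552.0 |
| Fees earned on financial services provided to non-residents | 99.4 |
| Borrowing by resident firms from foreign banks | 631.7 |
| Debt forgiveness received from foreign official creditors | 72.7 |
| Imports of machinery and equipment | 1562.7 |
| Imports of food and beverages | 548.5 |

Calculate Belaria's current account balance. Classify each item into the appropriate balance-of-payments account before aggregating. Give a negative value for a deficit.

Goods: 552.0 - 1562.7 + 2287.6 - 548.5 + 1006.2 = 1734.6
Services: -707.4 + 99.4 + 303.5 = -304.5
Primary income: -117.8 - 140.2 + 320.5 = 62.5
Secondary income: 55.4
Current account = 1734.6 + (-304.5) + 62.5 + 55.4 = 1548.0
(Excluded from the current account — capital account: acquisition of foreign patents and trademarks (non-produced assets) 52.0, sale of embassy land to a foreign government 37.7, debt forgiveness received from foreign official creditors 72.7; financial account: borrowing by resident firms from foreign banks 631.7.)

1548.0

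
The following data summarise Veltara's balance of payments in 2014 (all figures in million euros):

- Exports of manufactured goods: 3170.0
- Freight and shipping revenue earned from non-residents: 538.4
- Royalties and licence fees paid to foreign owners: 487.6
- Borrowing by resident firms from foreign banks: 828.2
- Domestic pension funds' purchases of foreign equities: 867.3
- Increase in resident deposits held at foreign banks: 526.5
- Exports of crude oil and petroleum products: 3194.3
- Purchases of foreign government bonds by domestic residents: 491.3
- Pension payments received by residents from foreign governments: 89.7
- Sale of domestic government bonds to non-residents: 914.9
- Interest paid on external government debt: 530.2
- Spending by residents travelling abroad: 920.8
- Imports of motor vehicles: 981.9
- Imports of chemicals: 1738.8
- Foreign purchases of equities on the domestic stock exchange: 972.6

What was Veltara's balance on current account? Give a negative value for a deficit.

Goods: 3194.3 - 1738.8 - 981.9 + 3170.0 = 3643.6
Services: -920.8 - 487.6 + 538.4 = -870.0
Primary income: -530.2
Secondary income: 89.7
Current account = 3643.6 + (-870.0) + (-530.2) + 89.7 = 2333.1
(Excluded from the current account — financial account: borrowing by resident firms from foreign banks 828.2, domestic pension funds' purchases of foreign equities 867.3, increase in resident deposits held at foreign banks 526.5, purchases of foreign government bonds by domestic residents 491.3, sale of domestic government bonds to non-residents 914.9, foreign purchases of equities on the domestic stock exchange 972.6.)

2333.1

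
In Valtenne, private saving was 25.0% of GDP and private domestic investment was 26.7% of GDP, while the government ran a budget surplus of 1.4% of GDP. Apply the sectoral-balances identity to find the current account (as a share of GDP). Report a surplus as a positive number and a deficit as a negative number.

-0.3

By the sectoral-balances identity, CA = (S_private - I) + (T - G).
Private balance = 25.0 - 26.7 = -1.7
Government balance (T - G) = 1.4
CA = -1.7 + 1.4 = -0.3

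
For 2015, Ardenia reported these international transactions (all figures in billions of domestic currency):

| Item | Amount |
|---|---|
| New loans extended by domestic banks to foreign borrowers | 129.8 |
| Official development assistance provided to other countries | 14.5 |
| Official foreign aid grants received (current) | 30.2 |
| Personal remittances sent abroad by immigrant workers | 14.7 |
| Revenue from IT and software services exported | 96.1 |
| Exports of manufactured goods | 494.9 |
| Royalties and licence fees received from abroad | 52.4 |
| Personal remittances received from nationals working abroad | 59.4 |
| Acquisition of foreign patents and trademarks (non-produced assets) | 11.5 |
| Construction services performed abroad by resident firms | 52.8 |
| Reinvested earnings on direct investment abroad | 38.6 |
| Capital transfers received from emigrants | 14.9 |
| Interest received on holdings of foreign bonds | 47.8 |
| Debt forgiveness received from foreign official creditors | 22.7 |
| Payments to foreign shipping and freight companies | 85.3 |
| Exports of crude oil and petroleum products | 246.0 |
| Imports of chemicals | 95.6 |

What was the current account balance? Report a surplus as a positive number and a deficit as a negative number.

Goods: 494.9 - 95.6 + 246.0 = 645.3
Services: 96.1 + 52.8 + 52.4 - 85.3 = 116.0
Primary income: 47.8 + 38.6 = 86.4
Secondary income: 59.4 + 30.2 - 14.5 - 14.7 = 60.4
Current account = 645.3 + 116.0 + 86.4 + 60.4 = 908.1
(Excluded from the current account — financial account: new loans extended by domestic banks to foreign borrowers 129.8; capital account: acquisition of foreign patents and trademarks (non-produced assets) 11.5, capital transfers received from emigrants 14.9, debt forgiveness received from foreign official creditors 22.7.)

908.1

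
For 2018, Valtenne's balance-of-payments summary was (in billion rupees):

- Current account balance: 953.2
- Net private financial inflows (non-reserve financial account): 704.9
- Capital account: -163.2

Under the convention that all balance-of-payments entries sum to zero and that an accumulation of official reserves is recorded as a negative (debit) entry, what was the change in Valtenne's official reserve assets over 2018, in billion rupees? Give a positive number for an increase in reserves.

1494.9

Official reserve transactions balance = -(953.2 + (-163.2) + 704.9) = -1494.9
An accumulation of reserves is recorded as a debit (negative entry), so the change in the stock of reserves is the negative of that balance.
Change in official reserves = -(-1494.9) = 1494.9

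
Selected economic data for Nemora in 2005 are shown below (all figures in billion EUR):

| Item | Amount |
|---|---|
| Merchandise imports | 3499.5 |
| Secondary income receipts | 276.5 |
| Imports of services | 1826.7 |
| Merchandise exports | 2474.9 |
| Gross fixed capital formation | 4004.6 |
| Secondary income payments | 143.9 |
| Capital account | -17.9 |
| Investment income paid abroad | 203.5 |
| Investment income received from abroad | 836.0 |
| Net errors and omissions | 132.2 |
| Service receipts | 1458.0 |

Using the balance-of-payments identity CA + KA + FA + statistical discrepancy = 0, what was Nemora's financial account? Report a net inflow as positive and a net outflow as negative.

Goods balance = 2474.9 - 3499.5 = -1024.6
Services balance = 1458.0 - 1826.7 = -368.7
Trade balance (goods + services) = -1024.6 + (-368.7) = -1393.3
Net primary income = 836.0 - 203.5 = 632.5
Net secondary income = 276.5 - 143.9 = 132.6
Current account = -1393.3 + 632.5 + 132.6 = -628.2
Financial account = -(-628.2 + (-17.9) + 132.2) = 513.9

513.9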